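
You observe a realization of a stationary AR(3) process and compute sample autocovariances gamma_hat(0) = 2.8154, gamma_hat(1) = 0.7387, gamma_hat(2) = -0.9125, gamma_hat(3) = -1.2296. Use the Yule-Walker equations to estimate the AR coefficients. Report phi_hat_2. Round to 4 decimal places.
\hat\phi_{2} = -0.3220

The Yule-Walker equations for an AR(p) process read, in matrix form,
  Gamma_p phi = r_p,   with   (Gamma_p)_{ij} = gamma(|i - j|),
                       (r_p)_i = gamma(i),   i,j = 1..p.
Substitute the sample gammas (Toeplitz matrix and right-hand side of size 3):
  Gamma_p = [[2.8154, 0.7387, -0.9125], [0.7387, 2.8154, 0.7387], [-0.9125, 0.7387, 2.8154]]
  r_p     = [0.7387, -0.9125, -1.2296]
Written out (R1..R3):
  (R1) 2.8154 phi_1 + 0.7387 phi_2 - 0.9125 phi_3 = 0.7387
  (R2) 0.7387 phi_1 + 2.8154 phi_2 + 0.7387 phi_3 = -0.9125
  (R3) -0.9125 phi_1 + 0.7387 phi_2 + 2.8154 phi_3 = -1.2296
Gaussian elimination:
  R2 <- R2 - (0.7387/2.8154) R1 = R2 - (0.262378) R1:  2.621581 phi_2 + 0.97812 phi_3 = -1.106319
  R3 <- R3 - (-0.9125/2.8154) R1 = R3 - (-0.32411) R1:  0.97812 phi_2 + 2.519649 phi_3 = -0.99018
  R3 <- R3 - (0.97812/2.621581) R2 = R3 - (0.373103) R2:  2.15471 phi_3 = -0.577409
Back-substitution:
  phi_hat_3 = -0.577409 / 2.15471 = -0.267975
  phi_hat_2 = (-1.106319 - (0.97812)(-0.267975)) / 2.621581 = -0.322022
  phi_hat_1 = (0.7387 - (0.7387)(-0.322022) - (-0.9125)(-0.267975)) / 2.8154 = 0.260016
So phi_hat = [0.2600, -0.3220, -0.2680].
Therefore phi_hat_2 = -0.3220.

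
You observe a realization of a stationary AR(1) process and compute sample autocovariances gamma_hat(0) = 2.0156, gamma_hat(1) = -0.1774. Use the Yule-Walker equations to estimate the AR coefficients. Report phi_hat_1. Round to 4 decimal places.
\hat\phi_{1} = -0.0880

The Yule-Walker equations for an AR(p) process read, in matrix form,
  Gamma_p phi = r_p,   with   (Gamma_p)_{ij} = gamma(|i - j|),
                       (r_p)_i = gamma(i),   i,j = 1..p.
Substitute the sample gammas (Toeplitz matrix and right-hand side of size 1):
  Gamma_p = [[2.0156]]
  r_p     = [-0.1774]
With p = 1 this is the single equation gamma(0) phi_1 = gamma(1):
  phi_hat_1 = gamma(1) / gamma(0) = -0.1774 / 2.0156 = -0.0880.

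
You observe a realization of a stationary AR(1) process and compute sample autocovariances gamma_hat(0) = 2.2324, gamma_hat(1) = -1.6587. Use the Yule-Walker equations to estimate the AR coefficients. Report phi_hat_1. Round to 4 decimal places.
\hat\phi_{1} = -0.7430

The Yule-Walker equations for an AR(p) process read, in matrix form,
  Gamma_p phi = r_p,   with   (Gamma_p)_{ij} = gamma(|i - j|),
                       (r_p)_i = gamma(i),   i,j = 1..p.
Substitute the sample gammas (Toeplitz matrix and right-hand side of size 1):
  Gamma_p = [[2.2324]]
  r_p     = [-1.6587]
With p = 1 this is the single equation gamma(0) phi_1 = gamma(1):
  phi_hat_1 = gamma(1) / gamma(0) = -1.6587 / 2.2324 = -0.7430.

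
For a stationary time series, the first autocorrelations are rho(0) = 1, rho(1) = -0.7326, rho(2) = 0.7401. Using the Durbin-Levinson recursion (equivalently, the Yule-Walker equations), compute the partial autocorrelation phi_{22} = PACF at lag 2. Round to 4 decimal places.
\phi_{22} = 0.4390

The PACF at lag k is phi_{kk}, the last component of the solution
to the Yule-Walker system G_k phi = r_k where
  (G_k)_{ij} = rho(|i - j|), (r_k)_i = rho(i), i,j = 1..k.
Equivalently, Durbin-Levinson gives phi_{kk} iteratively:
  phi_{11} = rho(1)
  phi_{kk} = [rho(k) - sum_{j=1..k-1} phi_{k-1,j} rho(k-j)]
            / [1 - sum_{j=1..k-1} phi_{k-1,j} rho(j)],
  phi_{k,j} = phi_{k-1,j} - phi_{kk} phi_{k-1,k-j},  j = 1..k-1.
Step k = 1:
  phi_11 = rho(1) = -0.7326.
Step k = 2:
  phi_22 = [rho(2) - phi_11 rho(1)] / [1 - phi_11 rho(1)] = [0.7401 - (-0.7326)(-0.7326)] / [1 - (-0.7326)(-0.7326)]
         = 0.20339724 / 0.46329724 = 0.439.
Therefore phi_{22} = 0.4390.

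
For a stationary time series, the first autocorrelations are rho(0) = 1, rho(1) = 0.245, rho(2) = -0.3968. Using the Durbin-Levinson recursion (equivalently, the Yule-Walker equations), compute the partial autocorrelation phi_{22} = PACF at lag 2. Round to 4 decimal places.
\phi_{22} = -0.4860

The PACF at lag k is phi_{kk}, the last component of the solution
to the Yule-Walker system G_k phi = r_k where
  (G_k)_{ij} = rho(|i - j|), (r_k)_i = rho(i), i,j = 1..k.
Equivalently, Durbin-Levinson gives phi_{kk} iteratively:
  phi_{11} = rho(1)
  phi_{kk} = [rho(k) - sum_{j=1..k-1} phi_{k-1,j} rho(k-j)]
            / [1 - sum_{j=1..k-1} phi_{k-1,j} rho(j)],
  phi_{k,j} = phi_{k-1,j} - phi_{kk} phi_{k-1,k-j},  j = 1..k-1.
Step k = 1:
  phi_11 = rho(1) = 0.245.
Step k = 2:
  phi_22 = [rho(2) - phi_11 rho(1)] / [1 - phi_11 rho(1)] = [-0.3968 - (0.245)(0.245)] / [1 - (0.245)(0.245)]
         = -0.456825 / 0.939975 = -0.486.
Therefore phi_{22} = -0.4860.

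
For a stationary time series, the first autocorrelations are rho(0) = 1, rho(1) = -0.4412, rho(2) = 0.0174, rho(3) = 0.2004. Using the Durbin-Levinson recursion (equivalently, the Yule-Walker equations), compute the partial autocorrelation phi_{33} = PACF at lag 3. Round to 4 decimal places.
\phi_{33} = 0.1470

The PACF at lag k is phi_{kk}, the last component of the solution
to the Yule-Walker system G_k phi = r_k where
  (G_k)_{ij} = rho(|i - j|), (r_k)_i = rho(i), i,j = 1..k.
Equivalently, Durbin-Levinson gives phi_{kk} iteratively:
  phi_{11} = rho(1)
  phi_{kk} = [rho(k) - sum_{j=1..k-1} phi_{k-1,j} rho(k-j)]
            / [1 - sum_{j=1..k-1} phi_{k-1,j} rho(j)],
  phi_{k,j} = phi_{k-1,j} - phi_{kk} phi_{k-1,k-j},  j = 1..k-1.
Step k = 1:
  phi_11 = rho(1) = -0.4412.
Step k = 2:
  phi_22 = [rho(2) - phi_11 rho(1)] / [1 - phi_11 rho(1)] = [0.0174 - (-0.4412)(-0.4412)] / [1 - (-0.4412)(-0.4412)]
         = -0.17725744 / 0.80534256 = -0.220102.
  Update: phi_21 = phi_11 - phi_22 phi_11 = -0.4412 - (-0.220102)(-0.4412) = -0.538309.
Step k = 3:
  phi_33 = [rho(3) - phi_21 rho(2) - phi_22 rho(1)] / [1 - phi_21 rho(1) - phi_22 rho(2)]
    numerator   = 0.2004 - (-0.538309)(0.0174) - (-0.220102)(-0.4412) = 0.11265761
    denominator = 1 - (-0.538309)(-0.4412) - (-0.220102)(0.0174) = 0.76632786
  phi_33 = 0.11265761 / 0.76632786 = 0.147.
Therefore phi_{33} = 0.1470.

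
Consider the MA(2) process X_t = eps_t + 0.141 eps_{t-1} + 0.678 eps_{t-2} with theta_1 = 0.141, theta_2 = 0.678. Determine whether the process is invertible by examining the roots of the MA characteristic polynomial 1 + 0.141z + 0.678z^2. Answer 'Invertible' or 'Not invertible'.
\text{Invertible}

The MA(q) characteristic polynomial is P(z) = 1 + 0.141z + 0.678z^2.
Invertibility requires all roots to lie outside the unit circle, i.e. |z| > 1 for every root.
Set 1 + (0.141) z + (0.678) z^2 = 0, i.e. a z^2 + b z + c = 0 with a = 0.678, b = 0.141, c = 1.
Discriminant D = b^2 - 4ac = (0.141)^2 - 4*(0.678)*1 = 0.019881 - (2.712) = -2.692119.
D < 0, so the roots are the complex-conjugate pair z = (-b +/- i sqrt(-D)) / (2a) = -0.104 +/- 1.21i.
For a conjugate pair |z|^2 = z * conj(z) = (product of roots) = c/a = 1/(0.678) = 1.474926, so |z| = sqrt(1.474926) = 1.2145 for both roots.
Moduli of all roots: 1.2145, 1.2145.
All moduli strictly greater than 1? Yes.
Verdict: Invertible.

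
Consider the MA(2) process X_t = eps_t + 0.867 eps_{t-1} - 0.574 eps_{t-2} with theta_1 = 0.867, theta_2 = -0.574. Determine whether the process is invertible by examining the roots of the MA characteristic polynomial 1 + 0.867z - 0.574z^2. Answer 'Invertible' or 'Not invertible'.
\text{Not invertible}

The MA(q) characteristic polynomial is P(z) = 1 + 0.867z - 0.574z^2.
Invertibility requires all roots to lie outside the unit circle, i.e. |z| > 1 for every root.
Set 1 + (0.867) z + (-0.574) z^2 = 0, i.e. a z^2 + b z + c = 0 with a = -0.574, b = 0.867, c = 1.
Discriminant D = b^2 - 4ac = (0.867)^2 - 4*(-0.574)*1 = 0.751689 - (-2.296) = 3.047689.
D >= 0, so the roots are real: z = (-b +/- sqrt(D)) / (2a) = (-0.867 +/- 1.745763) / (-1.148).
  z_1 = (-0.867 + 1.745763) / (-1.148) = -0.7655,   |z_1| = 0.7655.
  z_2 = (-0.867 - 1.745763) / (-1.148) = 2.2759,   |z_2| = 2.2759.
Moduli of all roots: 0.7655, 2.2759.
All moduli strictly greater than 1? No.
Verdict: Not invertible.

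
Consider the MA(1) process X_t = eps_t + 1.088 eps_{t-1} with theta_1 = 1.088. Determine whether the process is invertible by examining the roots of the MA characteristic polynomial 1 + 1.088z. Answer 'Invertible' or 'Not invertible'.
\text{Not invertible}

The MA(q) characteristic polynomial is P(z) = 1 + 1.088z.
Invertibility requires all roots to lie outside the unit circle, i.e. |z| > 1 for every root.
This is linear in z: 1 + (1.088) z = 0  =>  z = -1/(1.088) = -0.919118,  |z| = 0.919118.
Moduli of all roots: 0.9191.
All moduli strictly greater than 1? No.
Verdict: Not invertible.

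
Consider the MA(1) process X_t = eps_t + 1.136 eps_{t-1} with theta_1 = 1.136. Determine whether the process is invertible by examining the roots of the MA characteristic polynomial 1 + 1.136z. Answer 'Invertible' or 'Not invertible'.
\text{Not invertible}

The MA(q) characteristic polynomial is P(z) = 1 + 1.136z.
Invertibility requires all roots to lie outside the unit circle, i.e. |z| > 1 for every root.
This is linear in z: 1 + (1.136) z = 0  =>  z = -1/(1.136) = -0.880282,  |z| = 0.880282.
Moduli of all roots: 0.8803.
All moduli strictly greater than 1? No.
Verdict: Not invertible.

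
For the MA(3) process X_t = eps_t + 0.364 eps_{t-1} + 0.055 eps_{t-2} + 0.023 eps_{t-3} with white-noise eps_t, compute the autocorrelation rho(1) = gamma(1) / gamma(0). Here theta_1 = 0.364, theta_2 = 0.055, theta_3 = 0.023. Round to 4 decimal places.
\rho(1) = 0.3391

For an MA(q) process with theta_0 = 1, the autocovariance is
  gamma(k) = sigma^2 * sum_{i=0..q-k} theta_i * theta_{i+k},
and rho(k) = gamma(k) / gamma(0). Sigma^2 cancels.
  numerator   = (1)*(0.364) + (0.364)*(0.055) + (0.055)*(0.023) = 0.385285.
  denominator = (1)^2 + (0.364)^2 + (0.055)^2 + (0.023)^2 = 1.13605.
  rho(1) = 0.385285 / 1.13605 = 0.3391.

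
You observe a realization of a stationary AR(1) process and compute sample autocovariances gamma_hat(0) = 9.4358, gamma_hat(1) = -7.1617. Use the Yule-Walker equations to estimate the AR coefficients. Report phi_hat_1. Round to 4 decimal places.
\hat\phi_{1} = -0.7590

The Yule-Walker equations for an AR(p) process read, in matrix form,
  Gamma_p phi = r_p,   with   (Gamma_p)_{ij} = gamma(|i - j|),
                       (r_p)_i = gamma(i),   i,j = 1..p.
Substitute the sample gammas (Toeplitz matrix and right-hand side of size 1):
  Gamma_p = [[9.4358]]
  r_p     = [-7.1617]
With p = 1 this is the single equation gamma(0) phi_1 = gamma(1):
  phi_hat_1 = gamma(1) / gamma(0) = -7.1617 / 9.4358 = -0.7590.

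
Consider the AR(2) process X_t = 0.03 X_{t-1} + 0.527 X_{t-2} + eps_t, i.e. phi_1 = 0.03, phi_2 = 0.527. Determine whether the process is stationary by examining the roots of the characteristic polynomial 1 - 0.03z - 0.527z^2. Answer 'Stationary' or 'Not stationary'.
\text{Stationary}

The AR(p) characteristic polynomial is P(z) = 1 - 0.03z - 0.527z^2.
Stationarity requires all roots to lie outside the unit circle, i.e. |z| > 1 for every root.
Set 1 + (-0.03) z + (-0.527) z^2 = 0, i.e. a z^2 + b z + c = 0 with a = -0.527, b = -0.03, c = 1.
Discriminant D = b^2 - 4ac = (-0.03)^2 - 4*(-0.527)*1 = 0.0009 - (-2.108) = 2.1089.
D >= 0, so the roots are real: z = (-b +/- sqrt(D)) / (2a) = (0.03 +/- 1.452205) / (-1.054).
  z_1 = (0.03 + 1.452205) / (-1.054) = -1.4063,   |z_1| = 1.4063.
  z_2 = (0.03 - 1.452205) / (-1.054) = 1.3493,   |z_2| = 1.3493.
Moduli of all roots: 1.4063, 1.3493.
All moduli strictly greater than 1? Yes.
Verdict: Stationary.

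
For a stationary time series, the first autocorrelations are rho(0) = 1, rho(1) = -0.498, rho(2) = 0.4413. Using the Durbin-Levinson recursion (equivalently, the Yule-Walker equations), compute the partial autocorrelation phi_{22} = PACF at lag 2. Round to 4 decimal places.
\phi_{22} = 0.2570

The PACF at lag k is phi_{kk}, the last component of the solution
to the Yule-Walker system G_k phi = r_k where
  (G_k)_{ij} = rho(|i - j|), (r_k)_i = rho(i), i,j = 1..k.
Equivalently, Durbin-Levinson gives phi_{kk} iteratively:
  phi_{11} = rho(1)
  phi_{kk} = [rho(k) - sum_{j=1..k-1} phi_{k-1,j} rho(k-j)]
            / [1 - sum_{j=1..k-1} phi_{k-1,j} rho(j)],
  phi_{k,j} = phi_{k-1,j} - phi_{kk} phi_{k-1,k-j},  j = 1..k-1.
Step k = 1:
  phi_11 = rho(1) = -0.498.
Step k = 2:
  phi_22 = [rho(2) - phi_11 rho(1)] / [1 - phi_11 rho(1)] = [0.4413 - (-0.498)(-0.498)] / [1 - (-0.498)(-0.498)]
         = 0.193296 / 0.751996 = 0.257.
Therefore phi_{22} = 0.2570.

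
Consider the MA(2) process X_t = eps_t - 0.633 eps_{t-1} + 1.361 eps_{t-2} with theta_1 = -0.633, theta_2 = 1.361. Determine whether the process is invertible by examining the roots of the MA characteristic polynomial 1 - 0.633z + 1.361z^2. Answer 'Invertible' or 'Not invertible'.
\text{Not invertible}

The MA(q) characteristic polynomial is P(z) = 1 - 0.633z + 1.361z^2.
Invertibility requires all roots to lie outside the unit circle, i.e. |z| > 1 for every root.
Set 1 + (-0.633) z + (1.361) z^2 = 0, i.e. a z^2 + b z + c = 0 with a = 1.361, b = -0.633, c = 1.
Discriminant D = b^2 - 4ac = (-0.633)^2 - 4*(1.361)*1 = 0.400689 - (5.444) = -5.043311.
D < 0, so the roots are the complex-conjugate pair z = (-b +/- i sqrt(-D)) / (2a) = 0.2325 +/- 0.825i.
For a conjugate pair |z|^2 = z * conj(z) = (product of roots) = c/a = 1/(1.361) = 0.734754, so |z| = sqrt(0.734754) = 0.8572 for both roots.
Moduli of all roots: 0.8572, 0.8572.
All moduli strictly greater than 1? No.
Verdict: Not invertible.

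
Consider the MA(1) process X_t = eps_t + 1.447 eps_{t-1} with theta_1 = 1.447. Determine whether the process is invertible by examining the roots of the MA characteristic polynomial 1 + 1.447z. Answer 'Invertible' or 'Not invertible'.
\text{Not invertible}

The MA(q) characteristic polynomial is P(z) = 1 + 1.447z.
Invertibility requires all roots to lie outside the unit circle, i.e. |z| > 1 for every root.
This is linear in z: 1 + (1.447) z = 0  =>  z = -1/(1.447) = -0.691085,  |z| = 0.691085.
Moduli of all roots: 0.6911.
All moduli strictly greater than 1? No.
Verdict: Not invertible.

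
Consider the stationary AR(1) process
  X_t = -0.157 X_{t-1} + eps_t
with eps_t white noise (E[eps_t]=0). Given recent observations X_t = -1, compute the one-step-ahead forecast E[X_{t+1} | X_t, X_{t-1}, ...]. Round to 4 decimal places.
E[X_{t+1} \mid \mathcal F_t] = 0.1570

For an AR(p) model X_t = c + sum_i phi_i X_{t-i} + eps_t, the
one-step-ahead conditional mean is
  E[X_{t+1} | X_t, ...] = c + sum_i phi_i X_{t+1-i}.
Substitute known values:
  E[X_{t+1} | ...] = (-0.157) * (-1)
                   = 0.1570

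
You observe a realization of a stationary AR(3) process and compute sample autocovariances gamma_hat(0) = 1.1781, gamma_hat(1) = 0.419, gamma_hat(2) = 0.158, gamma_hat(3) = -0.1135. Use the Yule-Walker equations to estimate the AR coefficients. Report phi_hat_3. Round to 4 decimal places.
\hat\phi_{3} = -0.1680

The Yule-Walker equations for an AR(p) process read, in matrix form,
  Gamma_p phi = r_p,   with   (Gamma_p)_{ij} = gamma(|i - j|),
                       (r_p)_i = gamma(i),   i,j = 1..p.
Substitute the sample gammas (Toeplitz matrix and right-hand side of size 3):
  Gamma_p = [[1.1781, 0.419, 0.158], [0.419, 1.1781, 0.419], [0.158, 0.419, 1.1781]]
  r_p     = [0.419, 0.158, -0.1135]
Written out (R1..R3):
  (R1) 1.1781 phi_1 + 0.419 phi_2 + 0.158 phi_3 = 0.419
  (R2) 0.419 phi_1 + 1.1781 phi_2 + 0.419 phi_3 = 0.158
  (R3) 0.158 phi_1 + 0.419 phi_2 + 1.1781 phi_3 = -0.1135
Gaussian elimination:
  R2 <- R2 - (0.419/1.1781) R1 = R2 - (0.355657) R1:  1.02908 phi_2 + 0.362806 phi_3 = 0.00898
  R3 <- R3 - (0.158/1.1781) R1 = R3 - (0.134114) R1:  0.362806 phi_2 + 1.15691 phi_3 = -0.169694
  R3 <- R3 - (0.362806/1.02908) R2 = R3 - (0.352554) R2:  1.029001 phi_3 = -0.17286
Back-substitution:
  phi_hat_3 = -0.17286 / 1.029001 = -0.167988
  phi_hat_2 = (0.00898 - (0.362806)(-0.167988)) / 1.02908 = 0.067951
  phi_hat_1 = (0.419 - (0.419)(0.067951) - (0.158)(-0.167988)) / 1.1781 = 0.35402
So phi_hat = [0.3540, 0.0680, -0.1680].
Therefore phi_hat_3 = -0.1680.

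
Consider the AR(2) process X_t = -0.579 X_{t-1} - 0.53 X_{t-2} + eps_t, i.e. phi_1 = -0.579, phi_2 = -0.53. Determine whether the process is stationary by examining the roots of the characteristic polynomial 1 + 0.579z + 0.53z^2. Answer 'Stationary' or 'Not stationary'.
\text{Stationary}

The AR(p) characteristic polynomial is P(z) = 1 + 0.579z + 0.53z^2.
Stationarity requires all roots to lie outside the unit circle, i.e. |z| > 1 for every root.
Set 1 + (0.579) z + (0.53) z^2 = 0, i.e. a z^2 + b z + c = 0 with a = 0.53, b = 0.579, c = 1.
Discriminant D = b^2 - 4ac = (0.579)^2 - 4*(0.53)*1 = 0.335241 - (2.12) = -1.784759.
D < 0, so the roots are the complex-conjugate pair z = (-b +/- i sqrt(-D)) / (2a) = -0.5462 +/- 1.2603i.
For a conjugate pair |z|^2 = z * conj(z) = (product of roots) = c/a = 1/(0.53) = 1.886792, so |z| = sqrt(1.886792) = 1.3736 for both roots.
Moduli of all roots: 1.3736, 1.3736.
All moduli strictly greater than 1? Yes.
Verdict: Stationary.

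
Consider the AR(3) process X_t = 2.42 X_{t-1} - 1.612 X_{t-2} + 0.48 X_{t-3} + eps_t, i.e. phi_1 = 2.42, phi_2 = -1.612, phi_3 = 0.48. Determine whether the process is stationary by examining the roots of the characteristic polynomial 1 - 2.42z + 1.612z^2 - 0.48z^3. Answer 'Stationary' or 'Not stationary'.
\text{Not stationary}

The AR(p) characteristic polynomial is P(z) = 1 - 2.42z + 1.612z^2 - 0.48z^3.
Stationarity requires all roots to lie outside the unit circle, i.e. |z| > 1 for every root.
Degree 3: look for a simple real root z0 first, then factor out (1 - z/z0) and solve the remaining quadratic.
Testing z0 = 0.625: P(0.625) = 1 + (-2.42)(0.625) + (1.612)(0.625)^2 + (-0.48)(0.625)^3
  = 1 + (-1.5125) + (0.629688) + (-0.117188) = 0.  So z_0 = 0.625 is a root, |z_0| = 0.625.
Divide out the factor (1 - 1.6 z) = (1 - z/z0) (since 1/z0 = 1.6):
  P(z) = (1 - 1.6 z)(1 + (-0.82) z + (0.3) z^2)
  [check: z-coef -0.82 - (1.6) = -2.42; z^2-coef 0.3 - (1.6)(-0.82) = 1.612; z^3-coef -(1.6)(0.3) = -0.48.]
Remaining roots from the quadratic factor 1 + (-0.82) z + (0.3) z^2:
  Set 1 + (-0.82) z + (0.3) z^2 = 0, i.e. a z^2 + b z + c = 0 with a = 0.3, b = -0.82, c = 1.
  Discriminant D = b^2 - 4ac = (-0.82)^2 - 4*(0.3)*1 = 0.6724 - (1.2) = -0.5276.
  D < 0, so the roots are the complex-conjugate pair z = (-b +/- i sqrt(-D)) / (2a) = 1.3667 +/- 1.2106i.
  For a conjugate pair |z|^2 = z * conj(z) = (product of roots) = c/a = 1/(0.3) = 3.333333, so |z| = sqrt(3.333333) = 1.8257 for both roots.
Moduli of all roots: 0.6250, 1.8257, 1.8257.
All moduli strictly greater than 1? No.
Verdict: Not stationary.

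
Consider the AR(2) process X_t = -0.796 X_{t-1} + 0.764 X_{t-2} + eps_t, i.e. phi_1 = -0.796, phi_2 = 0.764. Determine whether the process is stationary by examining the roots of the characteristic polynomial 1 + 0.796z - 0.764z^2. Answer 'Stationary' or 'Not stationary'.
\text{Not stationary}

The AR(p) characteristic polynomial is P(z) = 1 + 0.796z - 0.764z^2.
Stationarity requires all roots to lie outside the unit circle, i.e. |z| > 1 for every root.
Set 1 + (0.796) z + (-0.764) z^2 = 0, i.e. a z^2 + b z + c = 0 with a = -0.764, b = 0.796, c = 1.
Discriminant D = b^2 - 4ac = (0.796)^2 - 4*(-0.764)*1 = 0.633616 - (-3.056) = 3.689616.
D >= 0, so the roots are real: z = (-b +/- sqrt(D)) / (2a) = (-0.796 +/- 1.920837) / (-1.528).
  z_1 = (-0.796 + 1.920837) / (-1.528) = -0.7362,   |z_1| = 0.7362.
  z_2 = (-0.796 - 1.920837) / (-1.528) = 1.778,   |z_2| = 1.778.
Moduli of all roots: 0.7362, 1.7780.
All moduli strictly greater than 1? No.
Verdict: Not stationary.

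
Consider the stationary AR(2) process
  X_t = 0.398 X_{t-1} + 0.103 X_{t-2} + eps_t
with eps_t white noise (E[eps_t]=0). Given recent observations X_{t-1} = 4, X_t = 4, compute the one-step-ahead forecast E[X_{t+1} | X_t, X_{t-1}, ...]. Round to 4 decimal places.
E[X_{t+1} \mid \mathcal F_t] = 2.0040

For an AR(p) model X_t = c + sum_i phi_i X_{t-i} + eps_t, the
one-step-ahead conditional mean is
  E[X_{t+1} | X_t, ...] = c + sum_i phi_i X_{t+1-i}.
Substitute known values:
  E[X_{t+1} | ...] = (0.398) * (4) + (0.103) * (4)
                   = 2.0040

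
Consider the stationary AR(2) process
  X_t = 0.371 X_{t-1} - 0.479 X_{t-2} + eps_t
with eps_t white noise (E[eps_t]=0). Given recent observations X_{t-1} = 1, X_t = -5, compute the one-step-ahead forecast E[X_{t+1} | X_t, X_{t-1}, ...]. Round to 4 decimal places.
E[X_{t+1} \mid \mathcal F_t] = -2.3340

For an AR(p) model X_t = c + sum_i phi_i X_{t-i} + eps_t, the
one-step-ahead conditional mean is
  E[X_{t+1} | X_t, ...] = c + sum_i phi_i X_{t+1-i}.
Substitute known values:
  E[X_{t+1} | ...] = (0.371) * (-5) + (-0.479) * (1)
                   = -2.3340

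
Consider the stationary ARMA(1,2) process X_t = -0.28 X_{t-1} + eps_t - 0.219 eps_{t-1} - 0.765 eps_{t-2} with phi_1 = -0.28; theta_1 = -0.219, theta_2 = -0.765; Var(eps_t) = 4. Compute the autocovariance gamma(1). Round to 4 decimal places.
\gamma(1) = -1.2231

Multiply the model equation by X_{t-k} and take expectations. With theta_0 = psi_0 = 1 and psi_j the MA(infinity) weights, this gives
  gamma(k) - sum_i phi_i gamma(k-i) = c_k,
  c_k = sigma^2 * sum_{j=k..q} theta_j psi_{j-k}   (c_k = 0 for k > q),
using gamma(-m) = gamma(m).
psi-weights needed (psi_j = theta_j + sum_i phi_i psi_{j-i}):
  psi_1 = theta_1 + phi_1 = -0.219 + (-0.28) = -0.499
  psi_2 = theta_2 + phi_1 psi_1 = -0.765 + (-0.28)(-0.499) = -0.62528
Right-hand sides:
  c_0 = sigma^2 (1 + theta_1 psi_1 + theta_2 psi_2) = 4 * (1 + (-0.219)(-0.499) + (-0.765)(-0.62528)) = 4 * 1.58762 = 6.350481
  c_1 = sigma^2 (theta_1 + theta_2 psi_1) = 4 * (-0.219 + (-0.765)(-0.499)) = 0.65094
  c_2 = sigma^2 theta_2 = 4 * (-0.765) = -3.06
Equations for k = 0 and k = 1 (AR order 1):
  gamma(0) = phi_1 gamma(1) + c_0
  gamma(1) = phi_1 gamma(0) + c_1
Substituting the second into the first: gamma(0) (1 - phi_1^2) = c_0 + phi_1 c_1, so
  gamma(0) = (c_0 + phi_1 c_1) / (1 - phi_1^2) = (6.350481 + (-0.28)(0.65094)) / (1 - (-0.28)^2) = 6.168218 / 0.9216 = 6.692944.
  gamma(1) = phi_1 gamma(0) + c_1 = (-0.28)(6.692944) + (0.65094) = -1.223084.
Therefore gamma(1) = -1.2231 (to 4 decimal places).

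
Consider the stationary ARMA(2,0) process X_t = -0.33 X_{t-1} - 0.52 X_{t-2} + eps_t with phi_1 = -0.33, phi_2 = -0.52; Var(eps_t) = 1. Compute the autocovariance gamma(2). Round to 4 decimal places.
\gamma(2) = -0.6449

Multiply the model equation by X_{t-k} and take expectations. With theta_0 = psi_0 = 1 and psi_j the MA(infinity) weights, this gives
  gamma(k) - sum_i phi_i gamma(k-i) = c_k,
  c_k = sigma^2 * sum_{j=k..q} theta_j psi_{j-k}   (c_k = 0 for k > q),
using gamma(-m) = gamma(m).
Pure AR (q = 0): c_0 = sigma^2 = 1, c_k = 0 for k >= 1.
Equations for k = 0, 1, 2 (AR order 2, c_2 = 0):
  (E0) gamma(0) = phi_1 gamma(1) + phi_2 gamma(2) + c_0
  (E1) gamma(1) = phi_1 gamma(0) + phi_2 gamma(1) + c_1
  (E2) gamma(2) = phi_1 gamma(1) + phi_2 gamma(0)
From (E1): gamma(1) = A gamma(0) + B with
  A = phi_1 / (1 - phi_2) = -0.33 / 1.52 = -0.217105,   B = c_1 / (1 - phi_2) = 0 / 1.52 = 0.
Insert (E2) into (E0): gamma(0) (1 - phi_2^2) = phi_1 (1 + phi_2) gamma(1) + c_0.
  phi_1 (1 + phi_2) = (-0.33)(0.48) = -0.1584,   1 - phi_2^2 = 0.7296.
Replace gamma(1) by A gamma(0) + B and collect gamma(0):
  gamma(0) [0.7296 - (-0.1584)(-0.217105)] = c_0 = 1
  gamma(0) * 0.695211 = 1
  gamma(0) = 1 / 0.695211 = 1.438413.
  gamma(1) = A gamma(0) = (-0.217105)(1.438413) = -0.312287.
  gamma(2) = phi_1 gamma(1) + phi_2 gamma(0) = (-0.33)(-0.312287) + (-0.52)(1.438413) = -0.64492.
Therefore gamma(2) = -0.6449 (to 4 decimal places).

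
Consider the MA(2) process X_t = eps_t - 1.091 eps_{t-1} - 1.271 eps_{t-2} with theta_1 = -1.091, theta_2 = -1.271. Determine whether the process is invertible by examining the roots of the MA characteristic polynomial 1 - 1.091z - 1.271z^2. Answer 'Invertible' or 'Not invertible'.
\text{Not invertible}

The MA(q) characteristic polynomial is P(z) = 1 - 1.091z - 1.271z^2.
Invertibility requires all roots to lie outside the unit circle, i.e. |z| > 1 for every root.
Set 1 + (-1.091) z + (-1.271) z^2 = 0, i.e. a z^2 + b z + c = 0 with a = -1.271, b = -1.091, c = 1.
Discriminant D = b^2 - 4ac = (-1.091)^2 - 4*(-1.271)*1 = 1.190281 - (-5.084) = 6.274281.
D >= 0, so the roots are real: z = (-b +/- sqrt(D)) / (2a) = (1.091 +/- 2.504851) / (-2.542).
  z_1 = (1.091 + 2.504851) / (-2.542) = -1.4146,   |z_1| = 1.4146.
  z_2 = (1.091 - 2.504851) / (-2.542) = 0.5562,   |z_2| = 0.5562.
Moduli of all roots: 1.4146, 0.5562.
All moduli strictly greater than 1? No.
Verdict: Not invertible.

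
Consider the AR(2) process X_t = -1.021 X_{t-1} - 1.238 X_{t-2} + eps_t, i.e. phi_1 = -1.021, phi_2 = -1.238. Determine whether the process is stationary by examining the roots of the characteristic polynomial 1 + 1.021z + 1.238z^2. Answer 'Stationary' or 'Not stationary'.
\text{Not stationary}

The AR(p) characteristic polynomial is P(z) = 1 + 1.021z + 1.238z^2.
Stationarity requires all roots to lie outside the unit circle, i.e. |z| > 1 for every root.
Set 1 + (1.021) z + (1.238) z^2 = 0, i.e. a z^2 + b z + c = 0 with a = 1.238, b = 1.021, c = 1.
Discriminant D = b^2 - 4ac = (1.021)^2 - 4*(1.238)*1 = 1.042441 - (4.952) = -3.909559.
D < 0, so the roots are the complex-conjugate pair z = (-b +/- i sqrt(-D)) / (2a) = -0.4124 +/- 0.7986i.
For a conjugate pair |z|^2 = z * conj(z) = (product of roots) = c/a = 1/(1.238) = 0.807754, so |z| = sqrt(0.807754) = 0.8988 for both roots.
Moduli of all roots: 0.8988, 0.8988.
All moduli strictly greater than 1? No.
Verdict: Not stationary.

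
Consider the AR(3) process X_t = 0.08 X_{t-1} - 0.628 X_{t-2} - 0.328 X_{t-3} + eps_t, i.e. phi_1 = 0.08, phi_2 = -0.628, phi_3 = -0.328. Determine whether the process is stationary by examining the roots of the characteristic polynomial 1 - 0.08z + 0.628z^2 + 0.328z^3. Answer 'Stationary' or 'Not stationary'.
\text{Stationary}

The AR(p) characteristic polynomial is P(z) = 1 - 0.08z + 0.628z^2 + 0.328z^3.
Stationarity requires all roots to lie outside the unit circle, i.e. |z| > 1 for every root.
Degree 3: look for a simple real root z0 first, then factor out (1 - z/z0) and solve the remaining quadratic.
Testing z0 = -2.5: P(-2.5) = 1 + (-0.08)(-2.5) + (0.628)(-2.5)^2 + (0.328)(-2.5)^3
  = 1 + (0.2) + (3.925) + (-5.125) = 0.  So z_0 = -2.5 is a root, |z_0| = 2.5.
Divide out the factor (1 + 0.4 z) = (1 - z/z0) (since 1/z0 = -0.4):
  P(z) = (1 + 0.4 z)(1 + (-0.48) z + (0.82) z^2)
  [check: z-coef -0.48 - (-0.4) = -0.08; z^2-coef 0.82 - (-0.4)(-0.48) = 0.628; z^3-coef -(-0.4)(0.82) = 0.328.]
Remaining roots from the quadratic factor 1 + (-0.48) z + (0.82) z^2:
  Set 1 + (-0.48) z + (0.82) z^2 = 0, i.e. a z^2 + b z + c = 0 with a = 0.82, b = -0.48, c = 1.
  Discriminant D = b^2 - 4ac = (-0.48)^2 - 4*(0.82)*1 = 0.2304 - (3.28) = -3.0496.
  D < 0, so the roots are the complex-conjugate pair z = (-b +/- i sqrt(-D)) / (2a) = 0.2927 +/- 1.0648i.
  For a conjugate pair |z|^2 = z * conj(z) = (product of roots) = c/a = 1/(0.82) = 1.219512, so |z| = sqrt(1.219512) = 1.1043 for both roots.
Moduli of all roots: 2.5000, 1.1043, 1.1043.
All moduli strictly greater than 1? Yes.
Verdict: Stationary.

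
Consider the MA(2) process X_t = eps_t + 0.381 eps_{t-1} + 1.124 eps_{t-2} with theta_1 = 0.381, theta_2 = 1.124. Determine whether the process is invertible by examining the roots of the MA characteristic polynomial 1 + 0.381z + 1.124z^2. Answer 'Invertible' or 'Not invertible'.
\text{Not invertible}

The MA(q) characteristic polynomial is P(z) = 1 + 0.381z + 1.124z^2.
Invertibility requires all roots to lie outside the unit circle, i.e. |z| > 1 for every root.
Set 1 + (0.381) z + (1.124) z^2 = 0, i.e. a z^2 + b z + c = 0 with a = 1.124, b = 0.381, c = 1.
Discriminant D = b^2 - 4ac = (0.381)^2 - 4*(1.124)*1 = 0.145161 - (4.496) = -4.350839.
D < 0, so the roots are the complex-conjugate pair z = (-b +/- i sqrt(-D)) / (2a) = -0.1695 +/- 0.9279i.
For a conjugate pair |z|^2 = z * conj(z) = (product of roots) = c/a = 1/(1.124) = 0.88968, so |z| = sqrt(0.88968) = 0.9432 for both roots.
Moduli of all roots: 0.9432, 0.9432.
All moduli strictly greater than 1? No.
Verdict: Not invertible.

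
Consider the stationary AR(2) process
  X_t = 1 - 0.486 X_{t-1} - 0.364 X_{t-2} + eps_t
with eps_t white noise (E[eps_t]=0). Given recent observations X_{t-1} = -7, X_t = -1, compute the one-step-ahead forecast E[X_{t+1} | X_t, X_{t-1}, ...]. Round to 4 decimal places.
E[X_{t+1} \mid \mathcal F_t] = 4.0340

For an AR(p) model X_t = c + sum_i phi_i X_{t-i} + eps_t, the
one-step-ahead conditional mean is
  E[X_{t+1} | X_t, ...] = c + sum_i phi_i X_{t+1-i}.
Substitute known values:
  E[X_{t+1} | ...] = 1 + (-0.486) * (-1) + (-0.364) * (-7)
                   = 4.0340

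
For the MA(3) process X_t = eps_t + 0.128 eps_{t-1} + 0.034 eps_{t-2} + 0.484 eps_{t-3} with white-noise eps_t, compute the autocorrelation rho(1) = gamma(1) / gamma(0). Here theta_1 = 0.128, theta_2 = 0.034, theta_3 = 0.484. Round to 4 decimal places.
\rho(1) = 0.1189

For an MA(q) process with theta_0 = 1, the autocovariance is
  gamma(k) = sigma^2 * sum_{i=0..q-k} theta_i * theta_{i+k},
and rho(k) = gamma(k) / gamma(0). Sigma^2 cancels.
  numerator   = (1)*(0.128) + (0.128)*(0.034) + (0.034)*(0.484) = 0.148808.
  denominator = (1)^2 + (0.128)^2 + (0.034)^2 + (0.484)^2 = 1.251796.
  rho(1) = 0.148808 / 1.251796 = 0.1189.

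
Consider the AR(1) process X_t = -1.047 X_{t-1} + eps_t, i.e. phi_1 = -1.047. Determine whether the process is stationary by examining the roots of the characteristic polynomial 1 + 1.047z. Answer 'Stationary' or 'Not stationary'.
\text{Not stationary}

The AR(p) characteristic polynomial is P(z) = 1 + 1.047z.
Stationarity requires all roots to lie outside the unit circle, i.e. |z| > 1 for every root.
This is linear in z: 1 + (1.047) z = 0  =>  z = -1/(1.047) = -0.95511,  |z| = 0.95511.
Moduli of all roots: 0.9551.
All moduli strictly greater than 1? No.
Verdict: Not stationary.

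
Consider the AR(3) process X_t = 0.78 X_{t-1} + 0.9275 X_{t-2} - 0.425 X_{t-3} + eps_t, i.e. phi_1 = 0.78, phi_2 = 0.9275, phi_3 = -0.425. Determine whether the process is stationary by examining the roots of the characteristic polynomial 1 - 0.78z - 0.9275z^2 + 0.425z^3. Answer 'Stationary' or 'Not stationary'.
\text{Not stationary}

The AR(p) characteristic polynomial is P(z) = 1 - 0.78z - 0.9275z^2 + 0.425z^3.
Stationarity requires all roots to lie outside the unit circle, i.e. |z| > 1 for every root.
Degree 3: look for a simple real root z0 first, then factor out (1 - z/z0) and solve the remaining quadratic.
Testing z0 = 0.8: P(0.8) = 1 + (-0.78)(0.8) + (-0.9275)(0.8)^2 + (0.425)(0.8)^3
  = 1 + (-0.624) + (-0.5936) + (0.2176) = 0.  So z_0 = 0.8 is a root, |z_0| = 0.8.
Divide out the factor (1 - 1.25 z) = (1 - z/z0) (since 1/z0 = 1.25):
  P(z) = (1 - 1.25 z)(1 + (0.47) z + (-0.34) z^2)
  [check: z-coef 0.47 - (1.25) = -0.78; z^2-coef -0.34 - (1.25)(0.47) = -0.9275; z^3-coef -(1.25)(-0.34) = 0.425.]
Remaining roots from the quadratic factor 1 + (0.47) z + (-0.34) z^2:
  Set 1 + (0.47) z + (-0.34) z^2 = 0, i.e. a z^2 + b z + c = 0 with a = -0.34, b = 0.47, c = 1.
  Discriminant D = b^2 - 4ac = (0.47)^2 - 4*(-0.34)*1 = 0.2209 - (-1.36) = 1.5809.
  D >= 0, so the roots are real: z = (-b +/- sqrt(D)) / (2a) = (-0.47 +/- 1.257338) / (-0.68).
    z_1 = (-0.47 + 1.257338) / (-0.68) = -1.1579,   |z_1| = 1.1579.
    z_2 = (-0.47 - 1.257338) / (-0.68) = 2.5402,   |z_2| = 2.5402.
Moduli of all roots: 0.8000, 1.1579, 2.5402.
All moduli strictly greater than 1? No.
Verdict: Not stationary.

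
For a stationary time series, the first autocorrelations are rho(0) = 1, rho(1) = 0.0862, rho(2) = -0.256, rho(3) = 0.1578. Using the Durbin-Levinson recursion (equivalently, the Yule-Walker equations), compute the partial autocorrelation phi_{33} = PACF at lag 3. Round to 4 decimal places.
\phi_{33} = 0.2261

The PACF at lag k is phi_{kk}, the last component of the solution
to the Yule-Walker system G_k phi = r_k where
  (G_k)_{ij} = rho(|i - j|), (r_k)_i = rho(i), i,j = 1..k.
Equivalently, Durbin-Levinson gives phi_{kk} iteratively:
  phi_{11} = rho(1)
  phi_{kk} = [rho(k) - sum_{j=1..k-1} phi_{k-1,j} rho(k-j)]
            / [1 - sum_{j=1..k-1} phi_{k-1,j} rho(j)],
  phi_{k,j} = phi_{k-1,j} - phi_{kk} phi_{k-1,k-j},  j = 1..k-1.
Step k = 1:
  phi_11 = rho(1) = 0.0862.
Step k = 2:
  phi_22 = [rho(2) - phi_11 rho(1)] / [1 - phi_11 rho(1)] = [-0.256 - (0.0862)(0.0862)] / [1 - (0.0862)(0.0862)]
         = -0.26343044 / 0.99256956 = -0.265402.
  Update: phi_21 = phi_11 - phi_22 phi_11 = 0.0862 - (-0.265402)(0.0862) = 0.109078.
Step k = 3:
  phi_33 = [rho(3) - phi_21 rho(2) - phi_22 rho(1)] / [1 - phi_21 rho(1) - phi_22 rho(2)]
    numerator   = 0.1578 - (0.109078)(-0.256) - (-0.265402)(0.0862) = 0.20860159
    denominator = 1 - (0.109078)(0.0862) - (-0.265402)(-0.256) = 0.92265446
  phi_33 = 0.20860159 / 0.92265446 = 0.2261.
Therefore phi_{33} = 0.2261.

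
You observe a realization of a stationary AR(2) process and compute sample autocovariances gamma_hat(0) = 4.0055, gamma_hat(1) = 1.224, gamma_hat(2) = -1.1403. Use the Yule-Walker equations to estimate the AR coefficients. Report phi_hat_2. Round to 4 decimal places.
\hat\phi_{2} = -0.4170

The Yule-Walker equations for an AR(p) process read, in matrix form,
  Gamma_p phi = r_p,   with   (Gamma_p)_{ij} = gamma(|i - j|),
                       (r_p)_i = gamma(i),   i,j = 1..p.
Substitute the sample gammas (Toeplitz matrix and right-hand side of size 2):
  Gamma_p = [[4.0055, 1.224], [1.224, 4.0055]]
  r_p     = [1.224, -1.1403]
Written out:
  4.0055 phi_1 + 1.224 phi_2 = 1.224
  1.224 phi_1 + 4.0055 phi_2 = -1.1403
Solve by Cramer's rule:
  det = gamma(0)^2 - gamma(1)^2 = (4.0055)^2 - (1.224)^2 = 16.04403025 - 1.498176 = 14.54585425
  phi_hat_1 = [gamma(1) gamma(0) - gamma(1) gamma(2)] / det = [(1.224)(4.0055) - (1.224)(-1.1403)] / 14.54585425 = 6.2984592 / 14.54585425 = 0.433
  phi_hat_2 = [gamma(0) gamma(2) - gamma(1)^2] / det = [(4.0055)(-1.1403) - (1.224)^2] / 14.54585425 = -6.06564765 / 14.54585425 = -0.417
So phi_hat = [0.4330, -0.4170].
Therefore phi_hat_2 = -0.4170.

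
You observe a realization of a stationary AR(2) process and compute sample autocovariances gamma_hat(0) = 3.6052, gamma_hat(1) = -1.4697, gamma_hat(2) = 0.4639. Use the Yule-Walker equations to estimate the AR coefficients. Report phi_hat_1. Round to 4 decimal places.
\hat\phi_{1} = -0.4260

The Yule-Walker equations for an AR(p) process read, in matrix form,
  Gamma_p phi = r_p,   with   (Gamma_p)_{ij} = gamma(|i - j|),
                       (r_p)_i = gamma(i),   i,j = 1..p.
Substitute the sample gammas (Toeplitz matrix and right-hand side of size 2):
  Gamma_p = [[3.6052, -1.4697], [-1.4697, 3.6052]]
  r_p     = [-1.4697, 0.4639]
Written out:
  3.6052 phi_1 - 1.4697 phi_2 = -1.4697
  -1.4697 phi_1 + 3.6052 phi_2 = 0.4639
Solve by Cramer's rule:
  det = gamma(0)^2 - gamma(1)^2 = (3.6052)^2 - (-1.4697)^2 = 12.99746704 - 2.16001809 = 10.83744895
  phi_hat_1 = [gamma(1) gamma(0) - gamma(1) gamma(2)] / det = [(-1.4697)(3.6052) - (-1.4697)(0.4639)] / 10.83744895 = -4.61676861 / 10.83744895 = -0.426
  phi_hat_2 = [gamma(0) gamma(2) - gamma(1)^2] / det = [(3.6052)(0.4639) - (-1.4697)^2] / 10.83744895 = -0.48756581 / 10.83744895 = -0.045
So phi_hat = [-0.4260, -0.0450].
Therefore phi_hat_1 = -0.4260.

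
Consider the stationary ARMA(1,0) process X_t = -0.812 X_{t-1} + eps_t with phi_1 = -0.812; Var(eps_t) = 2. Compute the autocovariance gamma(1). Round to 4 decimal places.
\gamma(1) = -4.7673

Multiply the model equation by X_{t-k} and take expectations. With theta_0 = psi_0 = 1 and psi_j the MA(infinity) weights, this gives
  gamma(k) - sum_i phi_i gamma(k-i) = c_k,
  c_k = sigma^2 * sum_{j=k..q} theta_j psi_{j-k}   (c_k = 0 for k > q),
using gamma(-m) = gamma(m).
Pure AR (q = 0): c_0 = sigma^2 = 2, c_k = 0 for k >= 1.
Equations for k = 0 and k = 1 (AR order 1):
  gamma(0) = phi_1 gamma(1) + c_0
  gamma(1) = phi_1 gamma(0) + c_1
Substituting the second into the first: gamma(0) (1 - phi_1^2) = c_0 + phi_1 c_1, so
  gamma(0) = c_0 / (1 - phi_1^2) = 2 / (1 - (-0.812)^2) = 2 / 0.340656 = 5.871025.
  gamma(1) = phi_1 gamma(0) = (-0.812)(5.871025) = -4.767273.
Therefore gamma(1) = -4.7673 (to 4 decimal places).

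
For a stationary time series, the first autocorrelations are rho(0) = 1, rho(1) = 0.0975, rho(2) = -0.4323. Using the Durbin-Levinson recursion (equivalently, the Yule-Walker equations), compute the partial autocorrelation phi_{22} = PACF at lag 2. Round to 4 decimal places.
\phi_{22} = -0.4460

The PACF at lag k is phi_{kk}, the last component of the solution
to the Yule-Walker system G_k phi = r_k where
  (G_k)_{ij} = rho(|i - j|), (r_k)_i = rho(i), i,j = 1..k.
Equivalently, Durbin-Levinson gives phi_{kk} iteratively:
  phi_{11} = rho(1)
  phi_{kk} = [rho(k) - sum_{j=1..k-1} phi_{k-1,j} rho(k-j)]
            / [1 - sum_{j=1..k-1} phi_{k-1,j} rho(j)],
  phi_{k,j} = phi_{k-1,j} - phi_{kk} phi_{k-1,k-j},  j = 1..k-1.
Step k = 1:
  phi_11 = rho(1) = 0.0975.
Step k = 2:
  phi_22 = [rho(2) - phi_11 rho(1)] / [1 - phi_11 rho(1)] = [-0.4323 - (0.0975)(0.0975)] / [1 - (0.0975)(0.0975)]
         = -0.44180625 / 0.99049375 = -0.446.
Therefore phi_{22} = -0.4460.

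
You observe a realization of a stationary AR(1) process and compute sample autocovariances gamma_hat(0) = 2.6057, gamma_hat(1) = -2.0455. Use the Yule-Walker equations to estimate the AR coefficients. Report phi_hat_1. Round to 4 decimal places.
\hat\phi_{1} = -0.7850

The Yule-Walker equations for an AR(p) process read, in matrix form,
  Gamma_p phi = r_p,   with   (Gamma_p)_{ij} = gamma(|i - j|),
                       (r_p)_i = gamma(i),   i,j = 1..p.
Substitute the sample gammas (Toeplitz matrix and right-hand side of size 1):
  Gamma_p = [[2.6057]]
  r_p     = [-2.0455]
With p = 1 this is the single equation gamma(0) phi_1 = gamma(1):
  phi_hat_1 = gamma(1) / gamma(0) = -2.0455 / 2.6057 = -0.7850.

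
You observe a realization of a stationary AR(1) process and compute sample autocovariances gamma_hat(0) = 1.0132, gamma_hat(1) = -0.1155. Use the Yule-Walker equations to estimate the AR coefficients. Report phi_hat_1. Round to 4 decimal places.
\hat\phi_{1} = -0.1140

The Yule-Walker equations for an AR(p) process read, in matrix form,
  Gamma_p phi = r_p,   with   (Gamma_p)_{ij} = gamma(|i - j|),
                       (r_p)_i = gamma(i),   i,j = 1..p.
Substitute the sample gammas (Toeplitz matrix and right-hand side of size 1):
  Gamma_p = [[1.0132]]
  r_p     = [-0.1155]
With p = 1 this is the single equation gamma(0) phi_1 = gamma(1):
  phi_hat_1 = gamma(1) / gamma(0) = -0.1155 / 1.0132 = -0.1140.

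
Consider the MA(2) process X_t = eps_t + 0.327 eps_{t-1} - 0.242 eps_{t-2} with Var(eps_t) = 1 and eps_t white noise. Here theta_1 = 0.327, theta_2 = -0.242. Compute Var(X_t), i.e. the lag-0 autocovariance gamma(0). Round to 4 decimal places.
\gamma(0) = 1.1655

For an MA(q) process X_t = eps_t + sum_i theta_i eps_{t-i} with
Var(eps_t) = sigma^2, the variance is
  gamma(0) = sigma^2 * (1 + sum_i theta_i^2).
  sum_i theta_i^2 = (0.327)^2 + (-0.242)^2 = 0.106929 + 0.058564 = 0.165493.
  gamma(0) = 1 * (1 + 0.165493) = 1 * 1.165493 = 1.165493, which rounds to 1.1655.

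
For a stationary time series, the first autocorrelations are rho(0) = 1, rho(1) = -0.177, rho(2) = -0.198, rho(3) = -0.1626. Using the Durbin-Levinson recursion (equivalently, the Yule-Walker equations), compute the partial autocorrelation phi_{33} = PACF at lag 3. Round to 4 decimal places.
\phi_{33} = -0.2711

The PACF at lag k is phi_{kk}, the last component of the solution
to the Yule-Walker system G_k phi = r_k where
  (G_k)_{ij} = rho(|i - j|), (r_k)_i = rho(i), i,j = 1..k.
Equivalently, Durbin-Levinson gives phi_{kk} iteratively:
  phi_{11} = rho(1)
  phi_{kk} = [rho(k) - sum_{j=1..k-1} phi_{k-1,j} rho(k-j)]
            / [1 - sum_{j=1..k-1} phi_{k-1,j} rho(j)],
  phi_{k,j} = phi_{k-1,j} - phi_{kk} phi_{k-1,k-j},  j = 1..k-1.
Step k = 1:
  phi_11 = rho(1) = -0.177.
Step k = 2:
  phi_22 = [rho(2) - phi_11 rho(1)] / [1 - phi_11 rho(1)] = [-0.198 - (-0.177)(-0.177)] / [1 - (-0.177)(-0.177)]
         = -0.229329 / 0.968671 = -0.236746.
  Update: phi_21 = phi_11 - phi_22 phi_11 = -0.177 - (-0.236746)(-0.177) = -0.218904.
Step k = 3:
  phi_33 = [rho(3) - phi_21 rho(2) - phi_22 rho(1)] / [1 - phi_21 rho(1) - phi_22 rho(2)]
    numerator   = -0.1626 - (-0.218904)(-0.198) - (-0.236746)(-0.177) = -0.24784705
    denominator = 1 - (-0.218904)(-0.177) - (-0.236746)(-0.198) = 0.91437827
  phi_33 = -0.24784705 / 0.91437827 = -0.2711.
Therefore phi_{33} = -0.2711.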